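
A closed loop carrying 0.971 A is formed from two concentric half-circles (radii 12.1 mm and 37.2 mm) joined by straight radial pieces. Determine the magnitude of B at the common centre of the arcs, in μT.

B ≈ 17.0 μT

The radial connectors point toward the centre, so dl × r̂ = 0 and they contribute nothing.
Each semicircle gives μ₀I/(4R): inner arc 2.52×10⁻⁵ T, outer arc 8.20×10⁻⁶ T.
The two arcs carry current in opposite angular senses, so their fields oppose: B = |2.52×10⁻⁵ − 8.20×10⁻⁶| = 1.70×10⁻⁵ T.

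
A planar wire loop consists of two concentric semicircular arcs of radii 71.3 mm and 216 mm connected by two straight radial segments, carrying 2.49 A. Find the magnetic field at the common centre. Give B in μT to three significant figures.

The radial connectors point toward the centre, so dl × r̂ = 0 and they contribute nothing.
Each semicircle gives μ₀I/(4R): inner arc 1.10×10⁻⁵ T, outer arc 3.62×10⁻⁶ T.
The two arcs carry current in opposite angular senses, so their fields oppose: B = |1.10×10⁻⁵ − 3.62×10⁻⁶| = 7.35×10⁻⁶ T.

B ≈ 7.35 μT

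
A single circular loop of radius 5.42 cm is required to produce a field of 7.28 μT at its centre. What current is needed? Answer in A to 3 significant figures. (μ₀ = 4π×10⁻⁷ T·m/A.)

I ≈ 0.628 A

At the centre of a circular loop B = μ₀I/(2R), so I = 2RB/μ₀.
With R = 0.0542 m, I = 2 × 0.0542 × 7.28×10⁻⁶ / (4π×10⁻⁷) = 0.628 A.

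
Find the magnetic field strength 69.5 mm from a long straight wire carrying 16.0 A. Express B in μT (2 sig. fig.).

For an infinitely long straight wire, B = μ₀I/(2πd).
B = (4π×10⁻⁷ × 16.0) / (2π × 0.0695) = 4.60×10⁻⁵ T.

B ≈ 46 μT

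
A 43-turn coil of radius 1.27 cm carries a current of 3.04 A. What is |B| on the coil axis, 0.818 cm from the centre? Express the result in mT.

B ≈ 3.84 mT

For an N-turn flat coil, B = Nμ₀IR²/[2(R²+z²)^(3/2)] with R = 0.0127 m, z = 0.00818 m.
B = 43 × 8.94×10⁻⁵ T = 3.84×10⁻³ T.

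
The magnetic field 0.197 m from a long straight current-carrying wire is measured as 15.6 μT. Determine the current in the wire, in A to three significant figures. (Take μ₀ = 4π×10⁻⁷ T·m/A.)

For a long straight wire B = μ₀I/(2πd), so I = 2πdB/μ₀.
I = 2π × 0.197 × 1.56×10⁻⁵ / (4π×10⁻⁷) = 15.4 A.

I ≈ 15.4 A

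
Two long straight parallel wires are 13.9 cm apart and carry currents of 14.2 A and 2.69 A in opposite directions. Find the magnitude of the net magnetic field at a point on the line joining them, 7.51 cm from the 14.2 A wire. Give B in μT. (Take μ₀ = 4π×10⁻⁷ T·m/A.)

Each long wire gives B = μ₀I/(2πd). Distances are d₁ = 0.0751 m and d₂ = 0.0639 m.
B₁ = 3.78×10⁻⁵ T, B₂ = 8.42×10⁻⁶ T.
Between antiparallel currents both contributions point the same way, so they add. B = B₁ + B₂ = 3.78×10⁻⁵ + 8.42×10⁻⁶ = 4.62×10⁻⁵ T.

B ≈ 46.2 μT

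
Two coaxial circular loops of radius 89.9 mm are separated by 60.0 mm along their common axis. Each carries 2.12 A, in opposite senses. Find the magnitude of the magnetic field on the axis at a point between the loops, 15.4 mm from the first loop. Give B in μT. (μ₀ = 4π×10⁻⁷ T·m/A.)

B ≈ 3.54 μT

Each loop contributes B = μ₀IR²/[2(R²+z²)^(3/2)] on the axis, with z measured from that loop.
Loop 1 (z = 0.0154 m): B₁ = 1.42×10⁻⁵ T. Loop 2 (z = 0.0446 m): B₂ = 1.07×10⁻⁵ T.
The fields oppose: B = |B₁ − B₂| = 3.54×10⁻⁶ T.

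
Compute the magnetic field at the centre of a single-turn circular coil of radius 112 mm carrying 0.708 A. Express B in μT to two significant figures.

At the centre of a circular loop the Biot–Savart law gives B = μ₀I/(2R).
B = (4π×10⁻⁷ × 0.708) / (2 × 0.112) = 3.97×10⁻⁶ T.

B ≈ 4.0 μT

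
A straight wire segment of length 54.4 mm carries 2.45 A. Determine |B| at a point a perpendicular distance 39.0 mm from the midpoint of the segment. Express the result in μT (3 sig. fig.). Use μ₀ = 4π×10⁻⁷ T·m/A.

For a finite straight segment, B = (μ₀I/4πd)(sinθ₁ + sinθ₂), where θ₁, θ₂ are the angles from the perpendicular to each end.
The perpendicular from the point meets the wire at its midpoint, so each end is L/2 = 0.0272 m away along the wire.
sinθ₁ = 0.0272/√(0.0272²+0.039²) = 0.5720; sinθ₂ = 0.0272/√(0.0272²+0.039²) = 0.5720.
B = (4π×10⁻⁷ × 2.45) / (4π × 0.039) × (0.5720 + 0.5720) = 7.19×10⁻⁶ T.

B ≈ 7.19 μT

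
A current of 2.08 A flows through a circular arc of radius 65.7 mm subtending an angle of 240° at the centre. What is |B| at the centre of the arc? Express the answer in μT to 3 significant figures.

B ≈ 13.3 μT

The Biot–Savart field of a circular arc at its centre is B = μ₀Iφ/(4πR), with φ = 4.189 rad.
B = (4π×10⁻⁷ × 2.08 × 4.189) / (4π × 0.0657) = 1.33×10⁻⁵ T.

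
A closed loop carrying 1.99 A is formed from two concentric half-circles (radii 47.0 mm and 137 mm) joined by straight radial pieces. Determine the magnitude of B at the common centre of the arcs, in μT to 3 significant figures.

B ≈ 8.74 μT

The radial connectors point toward the centre, so dl × r̂ = 0 and they contribute nothing.
Each semicircle gives μ₀I/(4R): inner arc 1.33×10⁻⁵ T, outer arc 4.56×10⁻⁶ T.
The two arcs carry current in opposite angular senses, so their fields oppose: B = |1.33×10⁻⁵ − 4.56×10⁻⁶| = 8.74×10⁻⁶ T.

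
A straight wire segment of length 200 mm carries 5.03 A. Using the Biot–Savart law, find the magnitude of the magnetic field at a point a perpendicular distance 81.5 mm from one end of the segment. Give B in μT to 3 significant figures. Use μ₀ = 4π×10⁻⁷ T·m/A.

For a finite straight segment, B = (μ₀I/4πd)(sinθ₁ + sinθ₂), where θ₁, θ₂ are the angles from the perpendicular to each end.
The perpendicular foot is at one end, so the two end-offsets along the wire are 0 and L = 0.2 m.
sinθ₁ = 0/√(0²+0.0815²) = 0.0000; sinθ₂ = 0.2/√(0.2²+0.0815²) = 0.9261.
B = (4π×10⁻⁷ × 5.03) / (4π × 0.0815) × (0.0000 + 0.9261) = 5.72×10⁻⁶ T.

B ≈ 5.72 μT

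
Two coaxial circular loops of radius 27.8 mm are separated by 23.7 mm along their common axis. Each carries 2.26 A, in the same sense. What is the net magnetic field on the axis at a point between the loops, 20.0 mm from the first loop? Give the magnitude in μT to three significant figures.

B ≈ 77.1 μT

Each loop contributes B = μ₀IR²/[2(R²+z²)^(3/2)] on the axis, with z measured from that loop.
Loop 1 (z = 0.02 m): B₁ = 2.73×10⁻⁵ T. Loop 2 (z = 0.0037 m): B₂ = 4.98×10⁻⁵ T.
The fields add: B = B₁ + B₂ = 7.71×10⁻⁵ T.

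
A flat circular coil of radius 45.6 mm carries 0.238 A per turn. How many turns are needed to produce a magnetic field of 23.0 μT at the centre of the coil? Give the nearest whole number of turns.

N = 7

For an N-turn coil, B = Nμ₀I/(2R). A single turn gives B₁ = 3.28×10⁻⁶ T with R = 0.0456 m.
N = B/B₁ = 2.30×10⁻⁵ / 3.28×10⁻⁶ = 7.01.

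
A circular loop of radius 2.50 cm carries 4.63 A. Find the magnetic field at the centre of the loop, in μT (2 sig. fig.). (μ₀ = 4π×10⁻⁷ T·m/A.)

B ≈ 120 μT

At the centre of a circular loop the Biot–Savart law gives B = μ₀I/(2R).
B = (4π×10⁻⁷ × 4.63) / (2 × 0.025) = 1.16×10⁻⁴ T.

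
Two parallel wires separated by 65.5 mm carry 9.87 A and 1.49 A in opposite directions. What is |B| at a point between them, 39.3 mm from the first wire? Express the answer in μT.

Each long wire gives B = μ₀I/(2πd). Distances are d₁ = 0.0393 m and d₂ = 0.0262 m.
B₁ = 5.02×10⁻⁵ T, B₂ = 1.14×10⁻⁵ T.
Between antiparallel currents both contributions point the same way, so they add. B = B₁ + B₂ = 5.02×10⁻⁵ + 1.14×10⁻⁵ = 6.16×10⁻⁵ T.

B ≈ 61.6 μT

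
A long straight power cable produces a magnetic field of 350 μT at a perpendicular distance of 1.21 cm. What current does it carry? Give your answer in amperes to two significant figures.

I ≈ 21 A

For a long straight wire B = μ₀I/(2πd), so I = 2πdB/μ₀.
I = 2π × 0.0121 × 3.50×10⁻⁴ / (4π×10⁻⁷) = 21.2 A.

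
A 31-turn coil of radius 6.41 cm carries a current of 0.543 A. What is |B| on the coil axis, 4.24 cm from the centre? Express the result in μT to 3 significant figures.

For an N-turn flat coil, B = Nμ₀IR²/[2(R²+z²)^(3/2)] with R = 0.0641 m, z = 0.0424 m.
B = 31 × 3.09×10⁻⁶ T = 9.57×10⁻⁵ T.

B ≈ 95.7 μT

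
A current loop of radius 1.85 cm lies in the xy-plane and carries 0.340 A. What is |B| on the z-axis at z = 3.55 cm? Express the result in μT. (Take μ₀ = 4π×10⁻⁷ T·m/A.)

On the axis of a circular loop, B = μ₀IR² / [2(R²+z²)^(3/2)].
R² + z² = (0.0185)² + (0.0355)² = 0.001602 m², and (R²+z²)^(3/2) = 6.42×10⁻⁵ m³.
B = (4π×10⁻⁷ × 0.340 × 0.0003423) / (2 × 6.42×10⁻⁵) = 1.14×10⁻⁶ T.

B ≈ 1.14 μT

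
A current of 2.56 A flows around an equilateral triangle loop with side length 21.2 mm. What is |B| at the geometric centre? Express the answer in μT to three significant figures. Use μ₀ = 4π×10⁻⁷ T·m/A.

B ≈ 217 μT

Each side is a finite straight segment at perpendicular distance d = a/(2 tan(π/3)) = 0.00612 m from the centre, with end-angles ±π/3.
One side contributes B₁ = (μ₀I/4πd)·2 sin(π/3) = 7.25×10⁻⁵ T.
All 3 sides add in the same direction: B = 3 × 7.25×10⁻⁵ = 2.17×10⁻⁴ T.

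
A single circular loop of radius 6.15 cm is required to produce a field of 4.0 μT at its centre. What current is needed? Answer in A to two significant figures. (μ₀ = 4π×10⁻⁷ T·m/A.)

I ≈ 0.39 A

At the centre of a circular loop B = μ₀I/(2R), so I = 2RB/μ₀.
With R = 0.0615 m, I = 2 × 0.0615 × 4.00×10⁻⁶ / (4π×10⁻⁷) = 0.392 A.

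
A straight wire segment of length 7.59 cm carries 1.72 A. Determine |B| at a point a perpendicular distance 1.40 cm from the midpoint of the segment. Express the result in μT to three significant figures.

For a finite straight segment, B = (μ₀I/4πd)(sinθ₁ + sinθ₂), where θ₁, θ₂ are the angles from the perpendicular to each end.
The perpendicular from the point meets the wire at its midpoint, so each end is L/2 = 0.03795 m away along the wire.
sinθ₁ = 0.03795/√(0.03795²+0.014²) = 0.9382; sinθ₂ = 0.03795/√(0.03795²+0.014²) = 0.9382.
B = (4π×10⁻⁷ × 1.72) / (4π × 0.014) × (0.9382 + 0.9382) = 2.31×10⁻⁵ T.

B ≈ 23.1 μT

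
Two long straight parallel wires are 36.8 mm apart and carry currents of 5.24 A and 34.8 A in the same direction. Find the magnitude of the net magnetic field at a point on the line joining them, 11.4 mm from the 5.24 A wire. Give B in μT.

Each long wire gives B = μ₀I/(2πd). Distances are d₁ = 0.0114 m and d₂ = 0.0254 m.
B₁ = 9.19×10⁻⁵ T, B₂ = 2.74×10⁻⁴ T.
Between parallel currents the two contributions point in opposite directions, so they subtract. B = |B₁ − B₂| = |9.19×10⁻⁵ − 2.74×10⁻⁴| = 1.82×10⁻⁴ T.

B ≈ 182 μT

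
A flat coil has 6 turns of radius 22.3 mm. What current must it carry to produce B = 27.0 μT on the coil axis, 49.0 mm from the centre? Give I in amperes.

I ≈ 2.25 A

For an N-turn coil, B = Nμ₀IR²/[2(R²+z²)^(3/2)] with R = 0.0223 m, z = 0.049 m, so I = 2B(R²+z²)^(3/2)/(Nμ₀R²) = 2 × 2.70×10⁻⁵ × 1.56×10⁻⁴ / (6 × 4π×10⁻⁷ × 0.0004973) = 2.25 A.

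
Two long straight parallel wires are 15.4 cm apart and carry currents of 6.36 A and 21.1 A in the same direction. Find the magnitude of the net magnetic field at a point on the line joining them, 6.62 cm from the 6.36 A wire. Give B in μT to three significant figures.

Each long wire gives B = μ₀I/(2πd). Distances are d₁ = 0.0662 m and d₂ = 0.0878 m.
B₁ = 1.92×10⁻⁵ T, B₂ = 4.81×10⁻⁵ T.
Between parallel currents the two contributions point in opposite directions, so they subtract. B = |B₁ − B₂| = |1.92×10⁻⁵ − 4.81×10⁻⁵| = 2.88×10⁻⁵ T.

B ≈ 28.8 μT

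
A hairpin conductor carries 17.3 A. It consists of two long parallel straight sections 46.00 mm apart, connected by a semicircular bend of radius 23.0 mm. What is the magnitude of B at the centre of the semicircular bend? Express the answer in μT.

B ≈ 387 μT

The semicircular arc contributes B_arc = μ₀I·π/(4πR) = μ₀I/(4R) = 2.36×10⁻⁴ T.
Each semi-infinite lead is at perpendicular distance R = 0.023 m from the centre, with the perpendicular foot at its near end, so it contributes μ₀I/(4πR); both point the same way, together 1.50×10⁻⁴ T.
Arc and leads all point the same direction: B = 2.36×10⁻⁴ + 1.50×10⁻⁴ = 3.87×10⁻⁴ T.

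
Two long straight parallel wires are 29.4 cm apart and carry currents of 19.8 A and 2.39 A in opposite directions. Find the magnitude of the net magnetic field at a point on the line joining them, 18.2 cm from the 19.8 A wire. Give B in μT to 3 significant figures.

Each long wire gives B = μ₀I/(2πd). Distances are d₁ = 0.182 m and d₂ = 0.112 m.
B₁ = 2.18×10⁻⁵ T, B₂ = 4.27×10⁻⁶ T.
Between antiparallel currents both contributions point the same way, so they add. B = B₁ + B₂ = 2.18×10⁻⁵ + 4.27×10⁻⁶ = 2.60×10⁻⁵ T.

B ≈ 26.0 μT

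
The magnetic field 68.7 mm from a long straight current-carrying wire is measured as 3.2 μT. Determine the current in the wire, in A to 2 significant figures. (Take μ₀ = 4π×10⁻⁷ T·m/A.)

I ≈ 1.1 A

For a long straight wire B = μ₀I/(2πd), so I = 2πdB/μ₀.
I = 2π × 0.0687 × 3.20×10⁻⁶ / (4π×10⁻⁷) = 1.10 A.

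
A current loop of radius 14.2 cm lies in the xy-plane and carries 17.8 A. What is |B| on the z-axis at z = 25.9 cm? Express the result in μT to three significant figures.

On the axis of a circular loop, B = μ₀IR² / [2(R²+z²)^(3/2)].
R² + z² = (0.142)² + (0.259)² = 0.08725 m², and (R²+z²)^(3/2) = 2.58×10⁻² m³.
B = (4π×10⁻⁷ × 17.8 × 0.02016) / (2 × 2.58×10⁻²) = 8.75×10⁻⁶ T.

B ≈ 8.75 μT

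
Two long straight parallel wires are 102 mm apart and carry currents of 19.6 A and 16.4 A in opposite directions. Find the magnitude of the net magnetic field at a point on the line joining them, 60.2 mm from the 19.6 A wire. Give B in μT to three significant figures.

B ≈ 144 μT

Each long wire gives B = μ₀I/(2πd). Distances are d₁ = 0.0602 m and d₂ = 0.0418 m.
B₁ = 6.51×10⁻⁵ T, B₂ = 7.85×10⁻⁵ T.
Between antiparallel currents both contributions point the same way, so they add. B = B₁ + B₂ = 6.51×10⁻⁵ + 7.85×10⁻⁵ = 1.44×10⁻⁴ T.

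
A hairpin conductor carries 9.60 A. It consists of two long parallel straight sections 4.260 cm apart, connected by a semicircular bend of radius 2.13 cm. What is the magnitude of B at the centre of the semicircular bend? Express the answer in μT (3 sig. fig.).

B ≈ 232 μT

The semicircular arc contributes B_arc = μ₀I·π/(4πR) = μ₀I/(4R) = 1.42×10⁻⁴ T.
Each semi-infinite lead is at perpendicular distance R = 0.0213 m from the centre, with the perpendicular foot at its near end, so it contributes μ₀I/(4πR); both point the same way, together 9.01×10⁻⁵ T.
Arc and leads all point the same direction: B = 1.42×10⁻⁴ + 9.01×10⁻⁵ = 2.32×10⁻⁴ T.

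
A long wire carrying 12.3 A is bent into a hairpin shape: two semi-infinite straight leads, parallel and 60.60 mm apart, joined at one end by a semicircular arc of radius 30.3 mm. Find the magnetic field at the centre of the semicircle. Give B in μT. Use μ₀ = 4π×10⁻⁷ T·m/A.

The semicircular arc contributes B_arc = μ₀I·π/(4πR) = μ₀I/(4R) = 1.28×10⁻⁴ T.
Each semi-infinite lead is at perpendicular distance R = 0.0303 m from the centre, with the perpendicular foot at its near end, so it contributes μ₀I/(4πR); both point the same way, together 8.12×10⁻⁵ T.
Arc and leads all point the same direction: B = 1.28×10⁻⁴ + 8.12×10⁻⁵ = 2.09×10⁻⁴ T.

B ≈ 209 μT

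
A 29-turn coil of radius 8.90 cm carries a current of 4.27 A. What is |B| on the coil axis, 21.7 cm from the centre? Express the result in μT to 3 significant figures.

B ≈ 47.8 μT

For an N-turn flat coil, B = Nμ₀IR²/[2(R²+z²)^(3/2)] with R = 0.089 m, z = 0.217 m.
B = 29 × 1.65×10⁻⁶ T = 4.78×10⁻⁵ T.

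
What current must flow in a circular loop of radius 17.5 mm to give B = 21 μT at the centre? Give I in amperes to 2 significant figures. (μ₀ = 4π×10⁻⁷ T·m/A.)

At the centre of a circular loop B = μ₀I/(2R), so I = 2RB/μ₀.
With R = 0.0175 m, I = 2 × 0.0175 × 2.10×10⁻⁵ / (4π×10⁻⁷) = 0.585 A.

I ≈ 0.58 A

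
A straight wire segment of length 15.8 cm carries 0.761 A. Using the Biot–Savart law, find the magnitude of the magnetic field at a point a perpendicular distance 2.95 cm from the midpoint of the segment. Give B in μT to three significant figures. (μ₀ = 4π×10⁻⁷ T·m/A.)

B ≈ 4.83 μT

For a finite straight segment, B = (μ₀I/4πd)(sinθ₁ + sinθ₂), where θ₁, θ₂ are the angles from the perpendicular to each end.
The perpendicular from the point meets the wire at its midpoint, so each end is L/2 = 0.079 m away along the wire.
sinθ₁ = 0.079/√(0.079²+0.0295²) = 0.9368; sinθ₂ = 0.079/√(0.079²+0.0295²) = 0.9368.
B = (4π×10⁻⁷ × 0.761) / (4π × 0.0295) × (0.9368 + 0.9368) = 4.83×10⁻⁶ T.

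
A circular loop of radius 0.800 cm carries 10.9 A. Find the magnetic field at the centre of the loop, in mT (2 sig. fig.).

B ≈ 0.86 mT

At the centre of a circular loop the Biot–Savart law gives B = μ₀I/(2R).
B = (4π×10⁻⁷ × 10.9) / (2 × 0.008) = 8.56×10⁻⁴ T.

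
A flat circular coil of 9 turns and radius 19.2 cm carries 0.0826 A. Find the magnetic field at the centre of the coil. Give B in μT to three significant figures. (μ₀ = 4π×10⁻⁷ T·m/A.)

B ≈ 2.43 μT

For an N-turn flat coil, B = Nμ₀I/(2R) with R = 0.192 m.
B = 9 × 2.70×10⁻⁷ T = 2.43×10⁻⁶ T.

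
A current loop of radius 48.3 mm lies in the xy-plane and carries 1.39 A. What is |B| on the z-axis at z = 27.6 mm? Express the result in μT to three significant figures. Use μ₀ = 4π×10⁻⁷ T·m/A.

B ≈ 11.8 μT

On the axis of a circular loop, B = μ₀IR² / [2(R²+z²)^(3/2)].
R² + z² = (0.0483)² + (0.0276)² = 0.003095 m², and (R²+z²)^(3/2) = 1.72×10⁻⁴ m³.
B = (4π×10⁻⁷ × 1.39 × 0.002333) / (2 × 1.72×10⁻⁴) = 1.18×10⁻⁵ T.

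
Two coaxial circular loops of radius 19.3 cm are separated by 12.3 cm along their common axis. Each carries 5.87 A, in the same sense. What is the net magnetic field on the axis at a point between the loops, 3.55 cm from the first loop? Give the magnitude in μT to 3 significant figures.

B ≈ 32.6 μT

Each loop contributes B = μ₀IR²/[2(R²+z²)^(3/2)] on the axis, with z measured from that loop.
Loop 1 (z = 0.0355 m): B₁ = 1.82×10⁻⁵ T. Loop 2 (z = 0.0875 m): B₂ = 1.44×10⁻⁵ T.
The fields add: B = B₁ + B₂ = 3.26×10⁻⁵ T.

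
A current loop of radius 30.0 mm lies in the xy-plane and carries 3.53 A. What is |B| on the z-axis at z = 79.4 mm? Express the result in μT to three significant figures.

On the axis of a circular loop, B = μ₀IR² / [2(R²+z²)^(3/2)].
R² + z² = (0.03)² + (0.0794)² = 0.007204 m², and (R²+z²)^(3/2) = 6.11×10⁻⁴ m³.
B = (4π×10⁻⁷ × 3.53 × 0.0009) / (2 × 6.11×10⁻⁴) = 3.26×10⁻⁶ T.

B ≈ 3.26 μT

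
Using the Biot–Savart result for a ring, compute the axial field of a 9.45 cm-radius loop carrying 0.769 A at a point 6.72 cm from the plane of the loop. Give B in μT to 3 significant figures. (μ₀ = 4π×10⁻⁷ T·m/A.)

On the axis of a circular loop, B = μ₀IR² / [2(R²+z²)^(3/2)].
R² + z² = (0.0945)² + (0.0672)² = 0.01345 m², and (R²+z²)^(3/2) = 1.56×10⁻³ m³.
B = (4π×10⁻⁷ × 0.769 × 0.00893) / (2 × 1.56×10⁻³) = 2.77×10⁻⁶ T.

B ≈ 2.77 μT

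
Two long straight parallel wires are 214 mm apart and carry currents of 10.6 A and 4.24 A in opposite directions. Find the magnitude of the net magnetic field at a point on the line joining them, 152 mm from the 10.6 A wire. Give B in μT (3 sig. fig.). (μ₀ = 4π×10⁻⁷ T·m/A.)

Each long wire gives B = μ₀I/(2πd). Distances are d₁ = 0.152 m and d₂ = 0.062 m.
B₁ = 1.39×10⁻⁵ T, B₂ = 1.37×10⁻⁵ T.
Between antiparallel currents both contributions point the same way, so they add. B = B₁ + B₂ = 1.39×10⁻⁵ + 1.37×10⁻⁵ = 2.76×10⁻⁵ T.

B ≈ 27.6 μT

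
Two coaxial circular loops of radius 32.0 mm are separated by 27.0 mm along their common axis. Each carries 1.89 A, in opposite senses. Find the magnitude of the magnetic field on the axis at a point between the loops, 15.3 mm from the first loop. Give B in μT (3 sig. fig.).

Each loop contributes B = μ₀IR²/[2(R²+z²)^(3/2)] on the axis, with z measured from that loop.
Loop 1 (z = 0.0153 m): B₁ = 2.73×10⁻⁵ T. Loop 2 (z = 0.0117 m): B₂ = 3.07×10⁻⁵ T.
The fields oppose: B = |B₁ − B₂| = 3.49×10⁻⁶ T.

B ≈ 3.49 μT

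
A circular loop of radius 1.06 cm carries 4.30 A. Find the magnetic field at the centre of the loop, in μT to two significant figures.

At the centre of a circular loop the Biot–Savart law gives B = μ₀I/(2R).
B = (4π×10⁻⁷ × 4.30) / (2 × 0.0106) = 2.55×10⁻⁴ T.

B ≈ 250 μT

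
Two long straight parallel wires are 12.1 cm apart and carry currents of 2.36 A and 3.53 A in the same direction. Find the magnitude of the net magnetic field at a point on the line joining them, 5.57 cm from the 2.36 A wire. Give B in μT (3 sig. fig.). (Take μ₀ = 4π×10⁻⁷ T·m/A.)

B ≈ 2.34 μT

Each long wire gives B = μ₀I/(2πd). Distances are d₁ = 0.0557 m and d₂ = 0.0653 m.
B₁ = 8.47×10⁻⁶ T, B₂ = 1.08×10⁻⁵ T.
Between parallel currents the two contributions point in opposite directions, so they subtract. B = |B₁ − B₂| = |8.47×10⁻⁶ − 1.08×10⁻⁵| = 2.34×10⁻⁶ T.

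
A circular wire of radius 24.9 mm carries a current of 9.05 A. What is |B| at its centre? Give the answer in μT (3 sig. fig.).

At the centre of a circular loop the Biot–Savart law gives B = μ₀I/(2R).
B = (4π×10⁻⁷ × 9.05) / (2 × 0.0249) = 2.28×10⁻⁴ T.

B ≈ 228 μT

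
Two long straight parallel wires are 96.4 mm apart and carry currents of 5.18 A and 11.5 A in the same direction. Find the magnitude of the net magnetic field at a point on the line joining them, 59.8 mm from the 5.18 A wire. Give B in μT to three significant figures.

B ≈ 45.5 μT

Each long wire gives B = μ₀I/(2πd). Distances are d₁ = 0.0598 m and d₂ = 0.0366 m.
B₁ = 1.73×10⁻⁵ T, B₂ = 6.28×10⁻⁵ T.
Between parallel currents the two contributions point in opposite directions, so they subtract. B = |B₁ − B₂| = |1.73×10⁻⁵ − 6.28×10⁻⁵| = 4.55×10⁻⁵ T.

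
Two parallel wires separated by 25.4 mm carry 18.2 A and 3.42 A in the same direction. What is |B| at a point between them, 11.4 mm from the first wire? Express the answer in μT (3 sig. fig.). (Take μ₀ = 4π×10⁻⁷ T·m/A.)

Each long wire gives B = μ₀I/(2πd). Distances are d₁ = 0.0114 m and d₂ = 0.014 m.
B₁ = 3.19×10⁻⁴ T, B₂ = 4.89×10⁻⁵ T.
Between parallel currents the two contributions point in opposite directions, so they subtract. B = |B₁ − B₂| = |3.19×10⁻⁴ − 4.89×10⁻⁵| = 2.70×10⁻⁴ T.

B ≈ 270 μT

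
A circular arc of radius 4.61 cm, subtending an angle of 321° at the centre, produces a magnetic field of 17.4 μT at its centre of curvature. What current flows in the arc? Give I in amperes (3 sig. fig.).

I ≈ 1.43 A

For a circular arc, B = μ₀Iφ/(4πR) with φ in radians; here φ = 5.603 rad.
So I = 4πRB/(μ₀φ) = 4π × 0.0461 × 1.74×10⁻⁵ / (4π×10⁻⁷ × 5.603) = 1.43 A.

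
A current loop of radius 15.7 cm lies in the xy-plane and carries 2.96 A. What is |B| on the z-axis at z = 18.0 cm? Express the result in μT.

B ≈ 3.36 μT

On the axis of a circular loop, B = μ₀IR² / [2(R²+z²)^(3/2)].
R² + z² = (0.157)² + (0.18)² = 0.05705 m², and (R²+z²)^(3/2) = 1.36×10⁻² m³.
B = (4π×10⁻⁷ × 2.96 × 0.02465) / (2 × 1.36×10⁻²) = 3.36×10⁻⁶ T.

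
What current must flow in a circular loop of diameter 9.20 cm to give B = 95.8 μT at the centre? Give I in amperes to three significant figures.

I ≈ 7.01 A

At the centre of a circular loop B = μ₀I/(2R), so I = 2RB/μ₀.
With R = 0.046 m, I = 2 × 0.046 × 9.58×10⁻⁵ / (4π×10⁻⁷) = 7.01 A.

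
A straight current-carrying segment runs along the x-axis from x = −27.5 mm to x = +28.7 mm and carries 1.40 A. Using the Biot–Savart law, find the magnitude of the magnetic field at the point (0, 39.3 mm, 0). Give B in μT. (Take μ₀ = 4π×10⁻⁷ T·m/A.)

B ≈ 4.14 μT

For a finite straight segment, B = (μ₀I/4πd)(sinθ₁ + sinθ₂), where θ₁, θ₂ are the angles from the perpendicular to each end.
The perpendicular distance is d = 0.0393 m; the end-offsets along the wire are a = 0.0275 m and b = 0.0287 m.
sinθ₁ = 0.0275/√(0.0275²+0.0393²) = 0.5733; sinθ₂ = 0.0287/√(0.0287²+0.0393²) = 0.5898.
B = (4π×10⁻⁷ × 1.40) / (4π × 0.0393) × (0.5733 + 0.5898) = 4.14×10⁻⁶ T.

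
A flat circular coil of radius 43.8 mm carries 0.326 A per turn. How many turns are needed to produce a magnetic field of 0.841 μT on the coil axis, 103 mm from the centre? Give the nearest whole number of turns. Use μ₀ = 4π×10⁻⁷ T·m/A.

For an N-turn coil, B = Nμ₀IR²/[2(R²+z²)^(3/2)]. A single turn gives B₁ = 2.80×10⁻⁷ T with R = 0.0438 m, z = 0.103 m.
N = B/B₁ = 8.41×10⁻⁷ / 2.80×10⁻⁷ = 3.00.

N = 3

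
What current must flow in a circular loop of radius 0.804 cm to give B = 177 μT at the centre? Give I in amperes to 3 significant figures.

I ≈ 2.26 A

At the centre of a circular loop B = μ₀I/(2R), so I = 2RB/μ₀.
With R = 0.00804 m, I = 2 × 0.00804 × 1.77×10⁻⁴ / (4π×10⁻⁷) = 2.26 A.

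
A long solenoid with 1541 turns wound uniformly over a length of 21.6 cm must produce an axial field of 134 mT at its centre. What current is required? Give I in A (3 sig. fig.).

Inside a long solenoid B = μ₀nI with n = 7134 m⁻¹, so I = B/(μ₀n).
I = 0.134 / (4π×10⁻⁷ × 7134) = 14.9 A.

I ≈ 14.9 A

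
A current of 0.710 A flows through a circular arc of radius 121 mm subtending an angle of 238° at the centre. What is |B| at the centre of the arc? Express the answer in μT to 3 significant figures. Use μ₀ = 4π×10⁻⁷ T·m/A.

B ≈ 2.44 μT

The Biot–Savart field of a circular arc at its centre is B = μ₀Iφ/(4πR), with φ = 4.154 rad.
B = (4π×10⁻⁷ × 0.710 × 4.154) / (4π × 0.121) = 2.44×10⁻⁶ T.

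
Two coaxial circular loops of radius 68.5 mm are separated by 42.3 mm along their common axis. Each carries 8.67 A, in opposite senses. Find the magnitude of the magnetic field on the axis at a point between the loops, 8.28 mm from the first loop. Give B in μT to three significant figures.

B ≈ 20.7 μT

Each loop contributes B = μ₀IR²/[2(R²+z²)^(3/2)] on the axis, with z measured from that loop.
Loop 1 (z = 0.00828 m): B₁ = 7.78×10⁻⁵ T. Loop 2 (z = 0.03402 m): B₂ = 5.71×10⁻⁵ T.
The fields oppose: B = |B₁ − B₂| = 2.07×10⁻⁵ T.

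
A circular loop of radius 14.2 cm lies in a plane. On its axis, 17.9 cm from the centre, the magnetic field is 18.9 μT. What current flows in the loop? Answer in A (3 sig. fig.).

I ≈ 17.8 A

On the axis of a loop, B = μ₀IR²/[2(R²+z²)^(3/2)], so I = 2B(R²+z²)^(3/2)/(μ₀R²).
R² + z² = 0.02016 + 0.03204 = 0.05221 m²; raised to 3/2 gives 1.19×10⁻² m³.
I = 2 × 1.89×10⁻⁵ × 1.19×10⁻² / (1.26×10⁻⁶ × 0.02016) = 17.8 A.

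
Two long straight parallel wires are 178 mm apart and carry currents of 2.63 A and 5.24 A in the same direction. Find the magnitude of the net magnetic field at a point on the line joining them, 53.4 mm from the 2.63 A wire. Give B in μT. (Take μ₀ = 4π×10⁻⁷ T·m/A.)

Each long wire gives B = μ₀I/(2πd). Distances are d₁ = 0.0534 m and d₂ = 0.1246 m.
B₁ = 9.85×10⁻⁶ T, B₂ = 8.41×10⁻⁶ T.
Between parallel currents the two contributions point in opposite directions, so they subtract. B = |B₁ − B₂| = |9.85×10⁻⁶ − 8.41×10⁻⁶| = 1.44×10⁻⁶ T.

B ≈ 1.44 μT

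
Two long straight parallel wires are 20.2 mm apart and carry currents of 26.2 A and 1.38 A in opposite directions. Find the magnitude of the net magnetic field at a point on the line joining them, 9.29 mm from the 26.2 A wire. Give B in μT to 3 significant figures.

Each long wire gives B = μ₀I/(2πd). Distances are d₁ = 0.00929 m and d₂ = 0.01091 m.
B₁ = 5.64×10⁻⁴ T, B₂ = 2.53×10⁻⁵ T.
Between antiparallel currents both contributions point the same way, so they add. B = B₁ + B₂ = 5.64×10⁻⁴ + 2.53×10⁻⁵ = 5.89×10⁻⁴ T.

B ≈ 589 μT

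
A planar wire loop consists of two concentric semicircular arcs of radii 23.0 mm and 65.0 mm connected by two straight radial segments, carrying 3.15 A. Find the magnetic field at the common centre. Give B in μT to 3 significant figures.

B ≈ 27.8 μT

The radial connectors point toward the centre, so dl × r̂ = 0 and they contribute nothing.
Each semicircle gives μ₀I/(4R): inner arc 4.30×10⁻⁵ T, outer arc 1.52×10⁻⁵ T.
The two arcs carry current in opposite angular senses, so their fields oppose: B = |4.30×10⁻⁵ − 1.52×10⁻⁵| = 2.78×10⁻⁵ T.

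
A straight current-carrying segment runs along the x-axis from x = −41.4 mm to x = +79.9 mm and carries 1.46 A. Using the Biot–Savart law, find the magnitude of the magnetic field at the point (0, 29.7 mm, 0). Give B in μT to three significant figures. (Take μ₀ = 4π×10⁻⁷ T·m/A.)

For a finite straight segment, B = (μ₀I/4πd)(sinθ₁ + sinθ₂), where θ₁, θ₂ are the angles from the perpendicular to each end.
The perpendicular distance is d = 0.0297 m; the end-offsets along the wire are a = 0.0414 m and b = 0.0799 m.
sinθ₁ = 0.0414/√(0.0414²+0.0297²) = 0.8125; sinθ₂ = 0.0799/√(0.0799²+0.0297²) = 0.9373.
B = (4π×10⁻⁷ × 1.46) / (4π × 0.0297) × (0.8125 + 0.9373) = 8.60×10⁻⁶ T.

B ≈ 8.60 μT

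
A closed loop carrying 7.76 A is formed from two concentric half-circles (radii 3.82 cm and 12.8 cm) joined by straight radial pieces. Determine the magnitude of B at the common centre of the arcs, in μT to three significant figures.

The radial connectors point toward the centre, so dl × r̂ = 0 and they contribute nothing.
Each semicircle gives μ₀I/(4R): inner arc 6.38×10⁻⁵ T, outer arc 1.90×10⁻⁵ T.
The two arcs carry current in opposite angular senses, so their fields oppose: B = |6.38×10⁻⁵ − 1.90×10⁻⁵| = 4.48×10⁻⁵ T.

B ≈ 44.8 μT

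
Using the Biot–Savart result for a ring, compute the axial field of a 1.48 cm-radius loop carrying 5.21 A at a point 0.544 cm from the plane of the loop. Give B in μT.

B ≈ 183 μT

On the axis of a circular loop, B = μ₀IR² / [2(R²+z²)^(3/2)].
R² + z² = (0.0148)² + (0.00544)² = 0.0002486 m², and (R²+z²)^(3/2) = 3.92×10⁻⁶ m³.
B = (4π×10⁻⁷ × 5.21 × 0.000219) / (2 × 3.92×10⁻⁶) = 1.83×10⁻⁴ T.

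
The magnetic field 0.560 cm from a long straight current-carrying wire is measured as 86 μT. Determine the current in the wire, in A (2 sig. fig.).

For a long straight wire B = μ₀I/(2πd), so I = 2πdB/μ₀.
I = 2π × 0.0056 × 8.60×10⁻⁵ / (4π×10⁻⁷) = 2.41 A.

I ≈ 2.4 A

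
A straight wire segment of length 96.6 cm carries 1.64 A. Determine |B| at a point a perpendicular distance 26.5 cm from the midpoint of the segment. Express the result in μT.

For a finite straight segment, B = (μ₀I/4πd)(sinθ₁ + sinθ₂), where θ₁, θ₂ are the angles from the perpendicular to each end.
The perpendicular from the point meets the wire at its midpoint, so each end is L/2 = 0.483 m away along the wire.
sinθ₁ = 0.483/√(0.483²+0.265²) = 0.8767; sinθ₂ = 0.483/√(0.483²+0.265²) = 0.8767.
B = (4π×10⁻⁷ × 1.64) / (4π × 0.265) × (0.8767 + 0.8767) = 1.09×10⁻⁶ T.

B ≈ 1.09 μT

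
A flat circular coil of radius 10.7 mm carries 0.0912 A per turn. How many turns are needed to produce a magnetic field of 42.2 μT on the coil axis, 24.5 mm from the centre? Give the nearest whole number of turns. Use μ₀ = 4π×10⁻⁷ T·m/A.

For an N-turn coil, B = Nμ₀IR²/[2(R²+z²)^(3/2)]. A single turn gives B₁ = 3.43×10⁻⁷ T with R = 0.0107 m, z = 0.0245 m.
N = B/B₁ = 4.22×10⁻⁵ / 3.43×10⁻⁷ = 122.91.

N = 123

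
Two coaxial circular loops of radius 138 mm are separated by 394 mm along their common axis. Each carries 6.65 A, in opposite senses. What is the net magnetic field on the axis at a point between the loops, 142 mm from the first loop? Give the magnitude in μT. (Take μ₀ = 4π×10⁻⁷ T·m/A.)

B ≈ 6.89 μT

Each loop contributes B = μ₀IR²/[2(R²+z²)^(3/2)] on the axis, with z measured from that loop.
Loop 1 (z = 0.142 m): B₁ = 1.02×10⁻⁵ T. Loop 2 (z = 0.252 m): B₂ = 3.36×10⁻⁶ T.
The fields oppose: B = |B₁ − B₂| = 6.89×10⁻⁶ T.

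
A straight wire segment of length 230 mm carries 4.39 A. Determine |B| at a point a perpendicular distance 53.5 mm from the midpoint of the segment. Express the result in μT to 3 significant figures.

B ≈ 14.9 μT

For a finite straight segment, B = (μ₀I/4πd)(sinθ₁ + sinθ₂), where θ₁, θ₂ are the angles from the perpendicular to each end.
The perpendicular from the point meets the wire at its midpoint, so each end is L/2 = 0.115 m away along the wire.
sinθ₁ = 0.115/√(0.115²+0.0535²) = 0.9067; sinθ₂ = 0.115/√(0.115²+0.0535²) = 0.9067.
B = (4π×10⁻⁷ × 4.39) / (4π × 0.0535) × (0.9067 + 0.9067) = 1.49×10⁻⁵ T.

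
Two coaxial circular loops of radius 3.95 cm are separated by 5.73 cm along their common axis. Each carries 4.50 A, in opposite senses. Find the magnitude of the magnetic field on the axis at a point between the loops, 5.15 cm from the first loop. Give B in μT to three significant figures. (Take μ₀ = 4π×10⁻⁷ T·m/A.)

B ≈ 53.2 μT

Each loop contributes B = μ₀IR²/[2(R²+z²)^(3/2)] on the axis, with z measured from that loop.
Loop 1 (z = 0.0515 m): B₁ = 1.61×10⁻⁵ T. Loop 2 (z = 0.0058 m): B₂ = 6.93×10⁻⁵ T.
The fields oppose: B = |B₁ − B₂| = 5.32×10⁻⁵ T.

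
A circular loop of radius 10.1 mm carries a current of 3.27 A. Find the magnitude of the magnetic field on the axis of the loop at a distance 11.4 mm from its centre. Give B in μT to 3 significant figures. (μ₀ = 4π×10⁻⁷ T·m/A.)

B ≈ 59.3 μT

On the axis of a circular loop, B = μ₀IR² / [2(R²+z²)^(3/2)].
R² + z² = (0.0101)² + (0.0114)² = 0.000232 m², and (R²+z²)^(3/2) = 3.53×10⁻⁶ m³.
B = (4π×10⁻⁷ × 3.27 × 0.000102) / (2 × 3.53×10⁻⁶) = 5.93×10⁻⁵ T.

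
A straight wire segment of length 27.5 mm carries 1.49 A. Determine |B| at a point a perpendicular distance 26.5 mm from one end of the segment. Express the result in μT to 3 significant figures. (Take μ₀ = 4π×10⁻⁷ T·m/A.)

B ≈ 4.05 μT

For a finite straight segment, B = (μ₀I/4πd)(sinθ₁ + sinθ₂), where θ₁, θ₂ are the angles from the perpendicular to each end.
The perpendicular foot is at one end, so the two end-offsets along the wire are 0 and L = 0.0275 m.
sinθ₁ = 0/√(0²+0.0265²) = 0.0000; sinθ₂ = 0.0275/√(0.0275²+0.0265²) = 0.7201.
B = (4π×10⁻⁷ × 1.49) / (4π × 0.0265) × (0.0000 + 0.7201) = 4.05×10⁻⁶ T.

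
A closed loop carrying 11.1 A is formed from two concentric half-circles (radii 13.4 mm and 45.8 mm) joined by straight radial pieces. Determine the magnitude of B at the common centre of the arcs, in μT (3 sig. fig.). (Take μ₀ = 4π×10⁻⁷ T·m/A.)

The radial connectors point toward the centre, so dl × r̂ = 0 and they contribute nothing.
Each semicircle gives μ₀I/(4R): inner arc 2.60×10⁻⁴ T, outer arc 7.61×10⁻⁵ T.
The two arcs carry current in opposite angular senses, so their fields oppose: B = |2.60×10⁻⁴ − 7.61×10⁻⁵| = 1.84×10⁻⁴ T.

B ≈ 184 μT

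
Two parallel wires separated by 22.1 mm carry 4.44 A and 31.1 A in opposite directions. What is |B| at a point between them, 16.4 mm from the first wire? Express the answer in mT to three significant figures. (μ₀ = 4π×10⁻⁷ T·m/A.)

Each long wire gives B = μ₀I/(2πd). Distances are d₁ = 0.0164 m and d₂ = 0.0057 m.
B₁ = 5.41×10⁻⁵ T, B₂ = 1.09×10⁻³ T.
Between antiparallel currents both contributions point the same way, so they add. B = B₁ + B₂ = 5.41×10⁻⁵ + 1.09×10⁻³ = 1.15×10⁻³ T.

B ≈ 1.15 mT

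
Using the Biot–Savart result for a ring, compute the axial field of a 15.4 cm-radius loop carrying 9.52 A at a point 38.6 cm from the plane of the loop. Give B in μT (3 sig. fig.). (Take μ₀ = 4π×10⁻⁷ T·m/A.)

B ≈ 1.98 μT

On the axis of a circular loop, B = μ₀IR² / [2(R²+z²)^(3/2)].
R² + z² = (0.154)² + (0.386)² = 0.1727 m², and (R²+z²)^(3/2) = 7.18×10⁻² m³.
B = (4π×10⁻⁷ × 9.52 × 0.02372) / (2 × 7.18×10⁻²) = 1.98×10⁻⁶ T.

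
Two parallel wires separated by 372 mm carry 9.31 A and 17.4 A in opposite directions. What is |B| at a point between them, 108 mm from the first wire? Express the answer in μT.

B ≈ 30.4 μT

Each long wire gives B = μ₀I/(2πd). Distances are d₁ = 0.108 m and d₂ = 0.264 m.
B₁ = 1.72×10⁻⁵ T, B₂ = 1.32×10⁻⁵ T.
Between antiparallel currents both contributions point the same way, so they add. B = B₁ + B₂ = 1.72×10⁻⁵ + 1.32×10⁻⁵ = 3.04×10⁻⁵ T.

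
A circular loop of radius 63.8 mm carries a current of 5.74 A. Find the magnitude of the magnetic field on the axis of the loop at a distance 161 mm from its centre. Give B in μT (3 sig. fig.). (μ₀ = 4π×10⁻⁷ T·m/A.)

B ≈ 2.83 μT

On the axis of a circular loop, B = μ₀IR² / [2(R²+z²)^(3/2)].
R² + z² = (0.0638)² + (0.161)² = 0.02999 m², and (R²+z²)^(3/2) = 5.19×10⁻³ m³.
B = (4π×10⁻⁷ × 5.74 × 0.00407) / (2 × 5.19×10⁻³) = 2.83×10⁻⁶ T.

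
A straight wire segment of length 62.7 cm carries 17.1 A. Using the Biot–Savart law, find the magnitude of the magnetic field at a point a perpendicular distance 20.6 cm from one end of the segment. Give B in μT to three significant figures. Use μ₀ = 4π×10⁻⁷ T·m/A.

B ≈ 7.89 μT

For a finite straight segment, B = (μ₀I/4πd)(sinθ₁ + sinθ₂), where θ₁, θ₂ are the angles from the perpendicular to each end.
The perpendicular foot is at one end, so the two end-offsets along the wire are 0 and L = 0.627 m.
sinθ₁ = 0/√(0²+0.206²) = 0.0000; sinθ₂ = 0.627/√(0.627²+0.206²) = 0.9500.
B = (4π×10⁻⁷ × 17.1) / (4π × 0.206) × (0.0000 + 0.9500) = 7.89×10⁻⁶ T.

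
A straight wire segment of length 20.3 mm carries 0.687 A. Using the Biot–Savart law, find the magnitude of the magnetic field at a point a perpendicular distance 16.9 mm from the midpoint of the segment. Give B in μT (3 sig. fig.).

For a finite straight segment, B = (μ₀I/4πd)(sinθ₁ + sinθ₂), where θ₁, θ₂ are the angles from the perpendicular to each end.
The perpendicular from the point meets the wire at its midpoint, so each end is L/2 = 0.01015 m away along the wire.
sinθ₁ = 0.01015/√(0.01015²+0.0169²) = 0.5149; sinθ₂ = 0.01015/√(0.01015²+0.0169²) = 0.5149.
B = (4π×10⁻⁷ × 0.687) / (4π × 0.0169) × (0.5149 + 0.5149) = 4.19×10⁻⁶ T.

B ≈ 4.19 μT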